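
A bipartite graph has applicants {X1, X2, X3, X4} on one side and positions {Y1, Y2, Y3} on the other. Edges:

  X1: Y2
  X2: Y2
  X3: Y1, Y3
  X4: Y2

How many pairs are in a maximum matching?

Unit-capacity flow: source→left, listed edges, right→sink; max matching = max flow.
Augmenting path X1→Y2 (+1); matched 1.
Augmenting path X3→Y1 (+1); matched 2.
No augmenting path remains; maximum matching = 2.
König certificate: {X3, Y2} is a vertex cover of size 2 (every listed pair touches it), so no matching can be larger.

2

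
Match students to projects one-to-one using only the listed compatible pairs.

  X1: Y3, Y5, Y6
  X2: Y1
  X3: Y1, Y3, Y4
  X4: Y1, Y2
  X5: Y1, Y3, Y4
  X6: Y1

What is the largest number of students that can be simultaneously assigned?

5

Unit-capacity flow: source→left, listed edges, right→sink; max matching = max flow.
Augmenting path X1→Y3 (+1); matched 1.
Augmenting path X2→Y1 (+1); matched 2.
Augmenting path X3→Y4 (+1); matched 3.
Augmenting path X4→Y2 (+1); matched 4.
Augmenting path X5→Y3→X1→Y5 (+1); matched 5.
No augmenting path remains; maximum matching = 5.
König certificate: {X1, X3, X4, X5, Y1} is a vertex cover of size 5 (every listed pair touches it), so no matching can be larger.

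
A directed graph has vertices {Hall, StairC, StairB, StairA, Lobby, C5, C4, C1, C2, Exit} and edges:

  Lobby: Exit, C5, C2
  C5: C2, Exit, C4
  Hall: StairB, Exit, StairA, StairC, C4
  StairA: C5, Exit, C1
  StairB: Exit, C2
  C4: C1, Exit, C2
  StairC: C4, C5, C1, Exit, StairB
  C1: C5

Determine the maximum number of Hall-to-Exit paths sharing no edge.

5

Assign every edge capacity 1; by Menger, the answer equals the max flow.
Path Hall→Exit (+1); total 1.
Path Hall→StairC→Exit (+1); total 2.
Path Hall→StairB→Exit (+1); total 3.
Path Hall→StairA→Exit (+1); total 4.
Path Hall→C4→Exit (+1); total 5.
No residual Hall→Exit path; max flow = 5.
Certifying cut of size 5: {Hall→C4, Hall→Exit, Hall→StairA, Hall→StairB, Hall→StairC}.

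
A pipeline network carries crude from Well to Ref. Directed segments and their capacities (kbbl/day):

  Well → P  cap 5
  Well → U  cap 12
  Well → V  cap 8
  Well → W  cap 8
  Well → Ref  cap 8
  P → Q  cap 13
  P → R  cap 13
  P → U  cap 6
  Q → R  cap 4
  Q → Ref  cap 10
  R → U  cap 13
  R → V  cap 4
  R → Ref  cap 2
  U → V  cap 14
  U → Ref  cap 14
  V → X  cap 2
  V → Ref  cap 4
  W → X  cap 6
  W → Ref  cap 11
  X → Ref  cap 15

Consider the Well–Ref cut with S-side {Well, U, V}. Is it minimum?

No — its capacity is 41, but the minimum cut has capacity 39.

Given cut capacity: 5 + 8 + 8 + 14 + 2 + 4 = 41.
Augment Well→Ref: bottleneck 8, flow now 8.
Augment Well→U→Ref: bottleneck 12, flow now 20.
Augment Well→V→Ref: bottleneck 4, flow now 24.
Augment Well→W→Ref: bottleneck 8, flow now 32.
Augment Well→P→Q→Ref: bottleneck 5, flow now 37.
Augment Well→V→X→Ref: bottleneck 2, flow now 39.
No augmenting path remains; maximum flow = 39.
In the residual graph, reachable from Well: {Well, V}.
Min-cut edges: Well→P (5), Well→U (12), Well→W (8), Well→Ref (8), V→X (2), V→Ref (4); capacity 5 + 12 + 8 + 8 + 2 + 4 = 39.
Cut capacity 41 exceeds the max flow 39, so it is not minimum.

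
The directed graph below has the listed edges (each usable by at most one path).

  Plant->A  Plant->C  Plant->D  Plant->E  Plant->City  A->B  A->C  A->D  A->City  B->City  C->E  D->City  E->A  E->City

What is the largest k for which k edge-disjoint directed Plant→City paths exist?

5

Assign every edge capacity 1; by Menger, the answer equals the max flow.
Path Plant→City (+1); total 1.
Path Plant→A→City (+1); total 2.
Path Plant→D→City (+1); total 3.
Path Plant→E→City (+1); total 4.
Path Plant→C→E→A→B→City (+1); total 5.
No residual Plant→City path; max flow = 5.
Certifying cut of size 5: {Plant→A, Plant→C, Plant→City, Plant→D, Plant→E}.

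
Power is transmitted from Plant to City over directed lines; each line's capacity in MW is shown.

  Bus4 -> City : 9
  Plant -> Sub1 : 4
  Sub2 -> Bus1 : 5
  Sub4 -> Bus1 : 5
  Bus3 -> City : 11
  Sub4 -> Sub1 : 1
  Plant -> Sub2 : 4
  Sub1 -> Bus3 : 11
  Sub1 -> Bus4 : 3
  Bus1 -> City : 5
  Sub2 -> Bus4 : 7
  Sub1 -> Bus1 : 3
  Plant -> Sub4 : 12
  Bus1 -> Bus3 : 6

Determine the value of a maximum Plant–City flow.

Augment Plant→Sub2→Bus1→City: bottleneck 4, flow now 4.
Augment Plant→Sub1→Bus1→City: bottleneck 1, flow now 5.
Augment Plant→Sub1→Bus4→City: bottleneck 3, flow now 8.
Augment Plant→Sub4→Sub1→Bus3→City: bottleneck 1, flow now 9.
Augment Plant→Sub4→Bus1→Bus3→City: bottleneck 5, flow now 14.
No augmenting path remains; maximum flow = 14.
In the residual graph, reachable from Plant: {Plant, Sub4}.
Min-cut edges: Plant→Sub2 (4), Plant→Sub1 (4), Sub4→Sub1 (1), Sub4→Bus1 (5); capacity 4 + 4 + 1 + 5 = 14.
This cut is saturated, so no flow can exceed 14.

14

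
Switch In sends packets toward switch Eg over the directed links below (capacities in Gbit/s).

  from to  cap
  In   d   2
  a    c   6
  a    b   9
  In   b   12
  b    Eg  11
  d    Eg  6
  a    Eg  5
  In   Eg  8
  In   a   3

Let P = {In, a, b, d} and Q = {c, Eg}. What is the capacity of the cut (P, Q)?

Edges leaving {In, a, b, d}: In→Eg (8), a→c (6), a→Eg (5), b→Eg (11), d→Eg (6).
Cut capacity = 8 + 6 + 5 + 11 + 6 = 36.

36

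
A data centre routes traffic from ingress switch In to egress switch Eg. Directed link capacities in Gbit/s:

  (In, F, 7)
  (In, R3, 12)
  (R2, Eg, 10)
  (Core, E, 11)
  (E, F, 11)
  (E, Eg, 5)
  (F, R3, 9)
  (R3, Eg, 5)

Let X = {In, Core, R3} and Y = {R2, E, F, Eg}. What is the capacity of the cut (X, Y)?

Edges leaving {In, Core, R3}: In→F (7), Core→E (11), R3→Eg (5).
Cut capacity = 7 + 11 + 5 = 23.

23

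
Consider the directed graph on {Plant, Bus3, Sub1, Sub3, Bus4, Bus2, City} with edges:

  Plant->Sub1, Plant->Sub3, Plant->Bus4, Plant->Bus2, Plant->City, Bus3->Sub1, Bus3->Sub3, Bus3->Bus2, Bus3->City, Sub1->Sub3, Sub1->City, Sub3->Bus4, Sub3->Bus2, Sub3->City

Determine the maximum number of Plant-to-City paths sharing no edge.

3

Assign every edge capacity 1; by Menger, the answer equals the max flow.
Path Plant→City (+1); total 1.
Path Plant→Sub1→City (+1); total 2.
Path Plant→Sub3→City (+1); total 3.
No residual Plant→City path; max flow = 3.
Certifying cut of size 3: {Plant→City, Plant→Sub1, Plant→Sub3}.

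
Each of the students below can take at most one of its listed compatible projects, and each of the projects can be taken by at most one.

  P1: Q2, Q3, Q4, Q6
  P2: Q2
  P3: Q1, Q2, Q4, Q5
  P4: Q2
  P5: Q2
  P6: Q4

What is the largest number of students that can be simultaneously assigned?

Unit-capacity flow: source→left, listed edges, right→sink; max matching = max flow.
Augmenting path P1→Q2 (+1); matched 1.
Augmenting path P3→Q1 (+1); matched 2.
Augmenting path P6→Q4 (+1); matched 3.
Augmenting path P2→Q2→P1→Q3 (+1); matched 4.
No augmenting path remains; maximum matching = 4.
König certificate: {P1, P3, P6, Q2} is a vertex cover of size 4 (every listed pair touches it), so no matching can be larger.

4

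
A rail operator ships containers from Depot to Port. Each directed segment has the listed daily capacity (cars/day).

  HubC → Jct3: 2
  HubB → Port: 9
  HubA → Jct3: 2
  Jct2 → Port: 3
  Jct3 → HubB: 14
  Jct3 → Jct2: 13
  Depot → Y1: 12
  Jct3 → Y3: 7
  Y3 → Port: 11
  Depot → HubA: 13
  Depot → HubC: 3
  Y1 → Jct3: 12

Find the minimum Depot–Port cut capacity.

Augment Depot→HubA→Jct3→Y3→Port: bottleneck 2, flow now 2.
Augment Depot→Y1→Jct3→Y3→Port: bottleneck 5, flow now 7.
Augment Depot→Y1→Jct3→Jct2→Port: bottleneck 3, flow now 10.
Augment Depot→Y1→Jct3→HubB→Port: bottleneck 4, flow now 14.
Augment Depot→HubC→Jct3→HubB→Port: bottleneck 2, flow now 16.
No augmenting path remains; maximum flow = 16.
By max-flow min-cut, the minimum cut capacity equals the max flow.
In the residual graph, reachable from Depot: {Depot, HubA, HubC}.
Min-cut edges: Depot→Y1 (12), HubA→Jct3 (2), HubC→Jct3 (2); capacity 12 + 2 + 2 = 16.

16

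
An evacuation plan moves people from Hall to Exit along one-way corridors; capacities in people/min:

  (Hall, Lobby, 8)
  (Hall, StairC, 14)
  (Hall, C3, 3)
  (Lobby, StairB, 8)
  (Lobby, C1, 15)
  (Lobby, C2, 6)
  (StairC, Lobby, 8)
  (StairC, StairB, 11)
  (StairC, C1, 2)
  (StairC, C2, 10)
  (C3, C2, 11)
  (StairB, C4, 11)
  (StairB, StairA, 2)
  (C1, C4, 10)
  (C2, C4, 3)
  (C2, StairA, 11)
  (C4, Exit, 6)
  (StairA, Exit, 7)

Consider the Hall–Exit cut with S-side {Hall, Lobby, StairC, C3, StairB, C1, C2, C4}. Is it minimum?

No — its capacity is 19, but the minimum cut has capacity 13.

Given cut capacity: 2 + 11 + 6 = 19.
Augment Hall→Lobby→StairB→C4→Exit: bottleneck 6, flow now 6.
Augment Hall→Lobby→StairB→StairA→Exit: bottleneck 2, flow now 8.
Augment Hall→StairC→C2→StairA→Exit: bottleneck 5, flow now 13.
No augmenting path remains; maximum flow = 13.
In the residual graph, reachable from Hall: {Hall, Lobby, StairC, C3, StairB, C1, C2, C4, StairA}.
Min-cut edges: C4→Exit (6), StairA→Exit (7); capacity 6 + 7 = 13.
Cut capacity 19 exceeds the max flow 13, so it is not minimum.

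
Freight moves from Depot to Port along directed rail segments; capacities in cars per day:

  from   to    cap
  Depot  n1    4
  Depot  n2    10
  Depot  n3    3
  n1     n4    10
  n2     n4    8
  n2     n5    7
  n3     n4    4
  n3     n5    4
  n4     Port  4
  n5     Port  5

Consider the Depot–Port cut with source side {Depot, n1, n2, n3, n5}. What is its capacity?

27

Edges leaving {Depot, n1, n2, n3, n5}: n1→n4 (10), n2→n4 (8), n3→n4 (4), n5→Port (5).
Cut capacity = 10 + 8 + 4 + 5 = 27.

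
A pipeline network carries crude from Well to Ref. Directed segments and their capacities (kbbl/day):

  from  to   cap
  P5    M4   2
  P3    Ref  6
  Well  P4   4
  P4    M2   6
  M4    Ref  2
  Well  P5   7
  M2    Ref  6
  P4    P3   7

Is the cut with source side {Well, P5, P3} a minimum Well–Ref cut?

Given cut capacity: 4 + 2 + 6 = 12.
Augment Well→P4→M2→Ref: bottleneck 4, flow now 4.
Augment Well→P5→M4→Ref: bottleneck 2, flow now 6.
No augmenting path remains; maximum flow = 6.
In the residual graph, reachable from Well: {Well, P5}.
Min-cut edges: Well→P4 (4), P5→M4 (2); capacity 4 + 2 = 6.
Cut capacity 12 exceeds the max flow 6, so it is not minimum.

No — its capacity is 12, but the minimum cut has capacity 6.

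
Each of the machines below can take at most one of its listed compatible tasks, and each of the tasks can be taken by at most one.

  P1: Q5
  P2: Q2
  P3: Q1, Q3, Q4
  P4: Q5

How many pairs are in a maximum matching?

Unit-capacity flow: source→left, listed edges, right→sink; max matching = max flow.
Augmenting path P1→Q5 (+1); matched 1.
Augmenting path P2→Q2 (+1); matched 2.
Augmenting path P3→Q1 (+1); matched 3.
No augmenting path remains; maximum matching = 3.
König certificate: {P2, P3, Q5} is a vertex cover of size 3 (every listed pair touches it), so no matching can be larger.

3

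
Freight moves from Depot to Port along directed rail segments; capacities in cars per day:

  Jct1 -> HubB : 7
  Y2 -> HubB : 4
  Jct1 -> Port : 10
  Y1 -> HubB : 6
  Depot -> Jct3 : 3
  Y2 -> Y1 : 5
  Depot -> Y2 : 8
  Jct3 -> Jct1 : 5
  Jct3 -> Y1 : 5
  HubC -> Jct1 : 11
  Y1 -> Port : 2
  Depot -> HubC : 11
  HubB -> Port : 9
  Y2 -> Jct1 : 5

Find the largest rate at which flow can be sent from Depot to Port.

Augment Depot→Y2→Y1→Port: bottleneck 2, flow now 2.
Augment Depot→Y2→Jct1→Port: bottleneck 5, flow now 7.
Augment Depot→Y2→HubB→Port: bottleneck 1, flow now 8.
Augment Depot→Jct3→Jct1→Port: bottleneck 3, flow now 11.
Augment Depot→HubC→Jct1→Port: bottleneck 2, flow now 13.
Augment Depot→HubC→Jct1→HubB→Port: bottleneck 7, flow now 20.
Augment Depot→HubC→Jct1→Y2→HubB→Port: bottleneck 1, flow now 21. (uses reverse residual edge)
No augmenting path remains; maximum flow = 21.
In the residual graph, reachable from Depot: {Depot, Y2, Jct3, HubC, Y1, Jct1, HubB}.
Min-cut edges: Y1→Port (2), Jct1→Port (10), HubB→Port (9); capacity 2 + 10 + 9 = 21.
This cut is saturated, so no flow can exceed 21.

21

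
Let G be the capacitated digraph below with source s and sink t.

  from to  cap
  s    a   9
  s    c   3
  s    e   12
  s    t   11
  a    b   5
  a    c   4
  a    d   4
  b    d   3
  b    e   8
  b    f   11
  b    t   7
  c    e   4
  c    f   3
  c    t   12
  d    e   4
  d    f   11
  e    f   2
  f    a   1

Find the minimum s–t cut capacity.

Augment s→t: bottleneck 11, flow now 11.
Augment s→c→t: bottleneck 3, flow now 14.
Augment s→a→b→t: bottleneck 5, flow now 19.
Augment s→a→c→t: bottleneck 4, flow now 23.
No augmenting path remains; maximum flow = 23.
By max-flow min-cut, the minimum cut capacity equals the max flow.
In the residual graph, reachable from s: {s, a, d, e, f}.
Min-cut edges: s→c (3), s→t (11), a→b (5), a→c (4); capacity 3 + 11 + 5 + 4 = 23.

23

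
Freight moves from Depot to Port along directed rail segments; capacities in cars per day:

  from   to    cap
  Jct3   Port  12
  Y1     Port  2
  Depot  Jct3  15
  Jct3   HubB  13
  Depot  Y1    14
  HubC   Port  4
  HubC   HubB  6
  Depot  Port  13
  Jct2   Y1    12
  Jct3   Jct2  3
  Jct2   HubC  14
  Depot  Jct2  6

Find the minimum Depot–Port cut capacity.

31

Augment Depot→Port: bottleneck 13, flow now 13.
Augment Depot→Jct3→Port: bottleneck 12, flow now 25.
Augment Depot→Y1→Port: bottleneck 2, flow now 27.
Augment Depot→Jct2→HubC→Port: bottleneck 4, flow now 31.
No augmenting path remains; maximum flow = 31.
By max-flow min-cut, the minimum cut capacity equals the max flow.
In the residual graph, reachable from Depot: {Depot, Jct3, Jct2, HubC, HubB, Y1}.
Min-cut edges: Depot→Port (13), Jct3→Port (12), HubC→Port (4), Y1→Port (2); capacity 13 + 12 + 4 + 2 = 31.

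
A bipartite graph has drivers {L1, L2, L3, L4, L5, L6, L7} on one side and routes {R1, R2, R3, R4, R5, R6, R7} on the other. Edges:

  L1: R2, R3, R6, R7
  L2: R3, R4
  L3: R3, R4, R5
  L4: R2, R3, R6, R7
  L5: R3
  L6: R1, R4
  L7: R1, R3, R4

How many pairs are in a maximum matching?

6

Unit-capacity flow: source→left, listed edges, right→sink; max matching = max flow.
Augmenting path L1→R2 (+1); matched 1.
Augmenting path L2→R3 (+1); matched 2.
Augmenting path L3→R4 (+1); matched 3.
Augmenting path L4→R6 (+1); matched 4.
Augmenting path L6→R1 (+1); matched 5.
Augmenting path L7→R4→L3→R5 (+1); matched 6.
No augmenting path remains; maximum matching = 6.
König certificate: {L1, L3, L4, R1, R3, R4} is a vertex cover of size 6 (every listed pair touches it), so no matching can be larger.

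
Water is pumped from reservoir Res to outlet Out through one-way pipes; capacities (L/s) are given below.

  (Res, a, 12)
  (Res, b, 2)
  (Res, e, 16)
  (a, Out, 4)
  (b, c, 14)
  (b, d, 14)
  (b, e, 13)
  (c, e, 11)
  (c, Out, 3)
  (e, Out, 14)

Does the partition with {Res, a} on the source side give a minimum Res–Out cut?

No — its capacity is 22, but the minimum cut has capacity 20.

Given cut capacity: 2 + 16 + 4 = 22.
Augment Res→a→Out: bottleneck 4, flow now 4.
Augment Res→e→Out: bottleneck 14, flow now 18.
Augment Res→b→c→Out: bottleneck 2, flow now 20.
No augmenting path remains; maximum flow = 20.
In the residual graph, reachable from Res: {Res, a, e}.
Min-cut edges: Res→b (2), a→Out (4), e→Out (14); capacity 2 + 4 + 14 = 20.
Cut capacity 22 exceeds the max flow 20, so it is not minimum.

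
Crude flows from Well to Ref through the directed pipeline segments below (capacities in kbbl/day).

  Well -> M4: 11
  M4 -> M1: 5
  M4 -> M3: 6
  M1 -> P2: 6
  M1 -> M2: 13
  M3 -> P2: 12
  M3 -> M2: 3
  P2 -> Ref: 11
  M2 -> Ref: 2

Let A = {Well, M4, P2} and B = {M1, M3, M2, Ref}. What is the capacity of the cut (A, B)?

Edges leaving {Well, M4, P2}: M4→M1 (5), M4→M3 (6), P2→Ref (11).
Cut capacity = 5 + 6 + 11 = 22.

22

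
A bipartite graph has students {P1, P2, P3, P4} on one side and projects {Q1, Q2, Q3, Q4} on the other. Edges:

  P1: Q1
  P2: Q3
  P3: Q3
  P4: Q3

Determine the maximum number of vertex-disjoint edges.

Unit-capacity flow: source→left, listed edges, right→sink; max matching = max flow.
Augmenting path P1→Q1 (+1); matched 1.
Augmenting path P2→Q3 (+1); matched 2.
No augmenting path remains; maximum matching = 2.
König certificate: {P1, Q3} is a vertex cover of size 2 (every listed pair touches it), so no matching can be larger.

2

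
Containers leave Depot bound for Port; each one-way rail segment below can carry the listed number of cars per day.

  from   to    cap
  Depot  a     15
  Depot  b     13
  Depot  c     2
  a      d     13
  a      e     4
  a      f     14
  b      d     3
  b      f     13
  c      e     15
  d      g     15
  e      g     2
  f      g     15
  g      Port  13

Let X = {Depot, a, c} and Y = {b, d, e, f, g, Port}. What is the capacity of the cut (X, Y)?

59

Edges leaving {Depot, a, c}: Depot→b (13), a→d (13), a→e (4), a→f (14), c→e (15).
Cut capacity = 13 + 13 + 4 + 14 + 15 = 59.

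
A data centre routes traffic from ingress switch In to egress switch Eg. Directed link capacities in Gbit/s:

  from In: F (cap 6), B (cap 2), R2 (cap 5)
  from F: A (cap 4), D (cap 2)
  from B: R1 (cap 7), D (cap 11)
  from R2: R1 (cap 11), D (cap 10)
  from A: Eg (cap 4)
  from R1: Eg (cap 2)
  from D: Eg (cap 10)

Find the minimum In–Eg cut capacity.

13

Augment In→F→A→Eg: bottleneck 4, flow now 4.
Augment In→F→D→Eg: bottleneck 2, flow now 6.
Augment In→B→R1→Eg: bottleneck 2, flow now 8.
Augment In→R2→D→Eg: bottleneck 5, flow now 13.
No augmenting path remains; maximum flow = 13.
By max-flow min-cut, the minimum cut capacity equals the max flow.
In the residual graph, reachable from In: {In}.
Min-cut edges: In→F (6), In→B (2), In→R2 (5); capacity 6 + 2 + 5 = 13.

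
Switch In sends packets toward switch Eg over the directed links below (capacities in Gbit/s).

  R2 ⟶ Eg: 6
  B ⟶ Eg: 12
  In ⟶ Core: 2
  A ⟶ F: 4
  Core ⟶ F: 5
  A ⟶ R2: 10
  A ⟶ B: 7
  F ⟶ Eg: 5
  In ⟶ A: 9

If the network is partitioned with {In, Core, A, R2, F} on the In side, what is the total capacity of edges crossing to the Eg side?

Edges leaving {In, Core, A, R2, F}: A→B (7), R2→Eg (6), F→Eg (5).
Cut capacity = 7 + 6 + 5 = 18.

18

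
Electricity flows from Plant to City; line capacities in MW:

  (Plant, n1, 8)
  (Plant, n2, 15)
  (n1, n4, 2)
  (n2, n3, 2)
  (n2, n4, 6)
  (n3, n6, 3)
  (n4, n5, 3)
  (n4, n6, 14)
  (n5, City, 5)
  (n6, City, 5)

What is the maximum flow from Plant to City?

Augment Plant→n1→n4→n5→City: bottleneck 2, flow now 2.
Augment Plant→n2→n3→n6→City: bottleneck 2, flow now 4.
Augment Plant→n2→n4→n5→City: bottleneck 1, flow now 5.
Augment Plant→n2→n4→n6→City: bottleneck 3, flow now 8.
No augmenting path remains; maximum flow = 8.
In the residual graph, reachable from Plant: {Plant, n1, n2, n3, n4, n6}.
Min-cut edges: n4→n5 (3), n6→City (5); capacity 3 + 5 = 8.
This cut is saturated, so no flow can exceed 8.

8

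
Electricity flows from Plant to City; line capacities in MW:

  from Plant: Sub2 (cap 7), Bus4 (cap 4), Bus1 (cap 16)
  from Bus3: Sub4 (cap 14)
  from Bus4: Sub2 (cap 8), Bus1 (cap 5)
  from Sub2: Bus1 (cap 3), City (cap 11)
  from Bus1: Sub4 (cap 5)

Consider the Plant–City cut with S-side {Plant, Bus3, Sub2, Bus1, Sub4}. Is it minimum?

Given cut capacity: 4 + 11 = 15.
Augment Plant→Sub2→City: bottleneck 7, flow now 7.
Augment Plant→Bus4→Sub2→City: bottleneck 4, flow now 11.
No augmenting path remains; maximum flow = 11.
In the residual graph, reachable from Plant: {Plant, Bus1, Sub4}.
Min-cut edges: Plant→Bus4 (4), Plant→Sub2 (7); capacity 4 + 7 = 11.
Cut capacity 15 exceeds the max flow 11, so it is not minimum.

No — its capacity is 15, but the minimum cut has capacity 11.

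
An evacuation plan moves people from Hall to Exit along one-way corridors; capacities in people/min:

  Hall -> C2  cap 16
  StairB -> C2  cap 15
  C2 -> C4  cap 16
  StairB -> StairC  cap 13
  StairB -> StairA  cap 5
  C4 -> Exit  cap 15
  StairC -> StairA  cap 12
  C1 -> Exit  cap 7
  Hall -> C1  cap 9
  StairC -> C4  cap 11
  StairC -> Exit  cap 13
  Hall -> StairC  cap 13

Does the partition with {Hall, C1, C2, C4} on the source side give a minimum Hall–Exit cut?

Yes — it is a minimum cut (capacity 35).

Given cut capacity: 13 + 7 + 15 = 35.
Augment Hall→C1→Exit: bottleneck 7, flow now 7.
Augment Hall→StairC→Exit: bottleneck 13, flow now 20.
Augment Hall→C2→C4→Exit: bottleneck 15, flow now 35.
No augmenting path remains; maximum flow = 35.
Cut capacity 35 equals the max flow, so it is a minimum cut.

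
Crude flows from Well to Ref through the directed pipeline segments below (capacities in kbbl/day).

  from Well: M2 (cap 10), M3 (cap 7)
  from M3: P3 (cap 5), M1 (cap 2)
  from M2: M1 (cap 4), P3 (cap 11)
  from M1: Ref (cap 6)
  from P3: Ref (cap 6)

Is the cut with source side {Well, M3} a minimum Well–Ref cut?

No — its capacity is 17, but the minimum cut has capacity 12.

Given cut capacity: 10 + 2 + 5 = 17.
Augment Well→M3→M1→Ref: bottleneck 2, flow now 2.
Augment Well→M3→P3→Ref: bottleneck 5, flow now 7.
Augment Well→M2→M1→Ref: bottleneck 4, flow now 11.
Augment Well→M2→P3→Ref: bottleneck 1, flow now 12.
No augmenting path remains; maximum flow = 12.
In the residual graph, reachable from Well: {Well, M3, M2, P3}.
Min-cut edges: M3→M1 (2), M2→M1 (4), P3→Ref (6); capacity 2 + 4 + 6 = 12.
Cut capacity 17 exceeds the max flow 12, so it is not minimum.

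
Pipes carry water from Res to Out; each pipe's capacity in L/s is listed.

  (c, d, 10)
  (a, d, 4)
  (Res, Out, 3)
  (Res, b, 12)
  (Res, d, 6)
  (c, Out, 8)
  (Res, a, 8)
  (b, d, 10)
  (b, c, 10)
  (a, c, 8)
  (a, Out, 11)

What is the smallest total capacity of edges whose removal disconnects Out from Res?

19

Augment Res→Out: bottleneck 3, flow now 3.
Augment Res→a→Out: bottleneck 8, flow now 11.
Augment Res→b→c→Out: bottleneck 8, flow now 19.
No augmenting path remains; maximum flow = 19.
By max-flow min-cut, the minimum cut capacity equals the max flow.
In the residual graph, reachable from Res: {Res, b, c, d}.
Min-cut edges: Res→a (8), Res→Out (3), c→Out (8); capacity 8 + 3 + 8 = 19.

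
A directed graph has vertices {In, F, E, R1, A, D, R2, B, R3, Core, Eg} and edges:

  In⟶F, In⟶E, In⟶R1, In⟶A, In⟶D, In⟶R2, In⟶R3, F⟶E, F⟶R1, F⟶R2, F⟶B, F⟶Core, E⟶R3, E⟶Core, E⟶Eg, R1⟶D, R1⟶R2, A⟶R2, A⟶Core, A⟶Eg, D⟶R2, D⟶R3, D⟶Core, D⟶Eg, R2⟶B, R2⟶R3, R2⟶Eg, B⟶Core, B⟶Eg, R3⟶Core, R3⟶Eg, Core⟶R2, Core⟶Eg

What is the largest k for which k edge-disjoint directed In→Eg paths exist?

7

Assign every edge capacity 1; by Menger, the answer equals the max flow.
Path In→E→Eg (+1); total 1.
Path In→A→Eg (+1); total 2.
Path In→D→Eg (+1); total 3.
Path In→R2→Eg (+1); total 4.
Path In→R3→Eg (+1); total 5.
Path In→F→B→Eg (+1); total 6.
Path In→R1→D→Core→Eg (+1); total 7.
No residual In→Eg path; max flow = 7.
Certifying cut of size 7: {In→A, In→D, In→E, In→F, In→R1, In→R2, In→R3}.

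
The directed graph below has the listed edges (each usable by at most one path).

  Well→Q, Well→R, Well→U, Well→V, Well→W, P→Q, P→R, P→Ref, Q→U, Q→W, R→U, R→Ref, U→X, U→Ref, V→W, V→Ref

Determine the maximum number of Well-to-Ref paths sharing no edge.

Assign every edge capacity 1; by Menger, the answer equals the max flow.
Path Well→R→Ref (+1); total 1.
Path Well→U→Ref (+1); total 2.
Path Well→V→Ref (+1); total 3.
No residual Well→Ref path; max flow = 3.
Certifying cut of size 3: {U→Ref, Well→R, Well→V}.

3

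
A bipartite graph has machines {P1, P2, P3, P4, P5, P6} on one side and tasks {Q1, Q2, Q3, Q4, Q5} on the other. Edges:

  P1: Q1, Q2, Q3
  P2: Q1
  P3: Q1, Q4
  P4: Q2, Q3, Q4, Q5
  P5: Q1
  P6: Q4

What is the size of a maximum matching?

Unit-capacity flow: source→left, listed edges, right→sink; max matching = max flow.
Augmenting path P1→Q1 (+1); matched 1.
Augmenting path P3→Q4 (+1); matched 2.
Augmenting path P4→Q2 (+1); matched 3.
Augmenting path P2→Q1→P1→Q3 (+1); matched 4.
No augmenting path remains; maximum matching = 4.
König certificate: {P1, P4, Q1, Q4} is a vertex cover of size 4 (every listed pair touches it), so no matching can be larger.

4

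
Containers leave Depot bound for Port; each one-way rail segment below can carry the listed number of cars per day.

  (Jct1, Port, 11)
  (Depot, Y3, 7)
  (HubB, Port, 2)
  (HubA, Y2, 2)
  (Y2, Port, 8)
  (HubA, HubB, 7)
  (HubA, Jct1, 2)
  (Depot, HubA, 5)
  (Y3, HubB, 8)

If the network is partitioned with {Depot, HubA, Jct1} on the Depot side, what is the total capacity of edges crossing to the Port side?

27

Edges leaving {Depot, HubA, Jct1}: Depot→Y3 (7), HubA→HubB (7), HubA→Y2 (2), Jct1→Port (11).
Cut capacity = 7 + 7 + 2 + 11 = 27.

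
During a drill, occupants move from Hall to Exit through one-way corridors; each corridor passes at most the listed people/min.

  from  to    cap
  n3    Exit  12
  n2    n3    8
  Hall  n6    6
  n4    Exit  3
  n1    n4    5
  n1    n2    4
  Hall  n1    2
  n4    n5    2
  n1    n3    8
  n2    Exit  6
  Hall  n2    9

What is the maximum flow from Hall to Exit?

11

Augment Hall→n2→Exit: bottleneck 6, flow now 6.
Augment Hall→n1→n3→Exit: bottleneck 2, flow now 8.
Augment Hall→n2→n3→Exit: bottleneck 3, flow now 11.
No augmenting path remains; maximum flow = 11.
In the residual graph, reachable from Hall: {Hall, n6}.
Min-cut edges: Hall→n1 (2), Hall→n2 (9); capacity 2 + 9 = 11.
This cut is saturated, so no flow can exceed 11.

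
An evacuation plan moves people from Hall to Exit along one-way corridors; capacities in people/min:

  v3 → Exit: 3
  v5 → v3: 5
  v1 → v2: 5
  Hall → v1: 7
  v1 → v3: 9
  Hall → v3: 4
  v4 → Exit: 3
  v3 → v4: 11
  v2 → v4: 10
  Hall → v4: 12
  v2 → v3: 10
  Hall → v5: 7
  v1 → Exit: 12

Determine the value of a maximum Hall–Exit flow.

13

Augment Hall→v1→Exit: bottleneck 7, flow now 7.
Augment Hall→v3→Exit: bottleneck 3, flow now 10.
Augment Hall→v4→Exit: bottleneck 3, flow now 13.
No augmenting path remains; maximum flow = 13.
In the residual graph, reachable from Hall: {Hall, v3, v4, v5}.
Min-cut edges: Hall→v1 (7), v3→Exit (3), v4→Exit (3); capacity 7 + 3 + 3 = 13.
This cut is saturated, so no flow can exceed 13.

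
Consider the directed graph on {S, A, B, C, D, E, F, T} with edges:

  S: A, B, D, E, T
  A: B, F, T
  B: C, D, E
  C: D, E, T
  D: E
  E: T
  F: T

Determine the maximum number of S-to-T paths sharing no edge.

Assign every edge capacity 1; by Menger, the answer equals the max flow.
Path S→T (+1); total 1.
Path S→A→T (+1); total 2.
Path S→E→T (+1); total 3.
Path S→B→C→T (+1); total 4.
No residual S→T path; max flow = 4.
Certifying cut of size 4: {E→T, S→A, S→B, S→T}.

4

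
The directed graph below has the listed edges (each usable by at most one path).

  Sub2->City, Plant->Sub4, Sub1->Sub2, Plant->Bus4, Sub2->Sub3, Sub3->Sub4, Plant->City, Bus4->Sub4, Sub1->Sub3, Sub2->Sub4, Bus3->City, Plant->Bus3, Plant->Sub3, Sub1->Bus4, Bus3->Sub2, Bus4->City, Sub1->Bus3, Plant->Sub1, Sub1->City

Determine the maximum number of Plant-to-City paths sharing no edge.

Assign every edge capacity 1; by Menger, the answer equals the max flow.
Path Plant→City (+1); total 1.
Path Plant→Sub1→City (+1); total 2.
Path Plant→Bus4→City (+1); total 3.
Path Plant→Bus3→City (+1); total 4.
No residual Plant→City path; max flow = 4.
Certifying cut of size 4: {Plant→Bus3, Plant→Bus4, Plant→City, Plant→Sub1}.

4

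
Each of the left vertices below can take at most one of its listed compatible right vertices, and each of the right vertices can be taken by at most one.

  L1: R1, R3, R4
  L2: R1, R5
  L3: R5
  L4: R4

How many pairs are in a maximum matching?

Unit-capacity flow: source→left, listed edges, right→sink; max matching = max flow.
Augmenting path L1→R1 (+1); matched 1.
Augmenting path L2→R5 (+1); matched 2.
Augmenting path L4→R4 (+1); matched 3.
Augmenting path L3→R5→L2→R1→L1→R3 (+1); matched 4.
No augmenting path remains; maximum matching = 4.
König certificate: {L1, L2, L3, L4} is a vertex cover of size 4 (every listed pair touches it), so no matching can be larger.

4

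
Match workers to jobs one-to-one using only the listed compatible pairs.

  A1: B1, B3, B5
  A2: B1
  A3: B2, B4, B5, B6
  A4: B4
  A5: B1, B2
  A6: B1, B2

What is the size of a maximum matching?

Unit-capacity flow: source→left, listed edges, right→sink; max matching = max flow.
Augmenting path A1→B1 (+1); matched 1.
Augmenting path A3→B2 (+1); matched 2.
Augmenting path A4→B4 (+1); matched 3.
Augmenting path A2→B1→A1→B3 (+1); matched 4.
Augmenting path A5→B2→A3→B5 (+1); matched 5.
No augmenting path remains; maximum matching = 5.
König certificate: {A1, A3, A4, B1, B2} is a vertex cover of size 5 (every listed pair touches it), so no matching can be larger.

5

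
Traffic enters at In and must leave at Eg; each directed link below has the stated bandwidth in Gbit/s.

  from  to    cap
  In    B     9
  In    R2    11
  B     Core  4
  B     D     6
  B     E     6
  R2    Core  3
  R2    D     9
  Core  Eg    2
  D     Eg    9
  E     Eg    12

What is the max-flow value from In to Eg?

17

Augment In→B→Core→Eg: bottleneck 2, flow now 2.
Augment In→B→D→Eg: bottleneck 6, flow now 8.
Augment In→B→E→Eg: bottleneck 1, flow now 9.
Augment In→R2→D→Eg: bottleneck 3, flow now 12.
Augment In→R2→Core→B→E→Eg: bottleneck 2, flow now 14. (uses reverse residual edge)
Augment In→R2→D→B→E→Eg: bottleneck 3, flow now 17. (uses reverse residual edge)
No augmenting path remains; maximum flow = 17.
In the residual graph, reachable from In: {In, B, R2, Core, D}.
Min-cut edges: B→E (6), Core→Eg (2), D→Eg (9); capacity 6 + 2 + 9 = 17.
This cut is saturated, so no flow can exceed 17.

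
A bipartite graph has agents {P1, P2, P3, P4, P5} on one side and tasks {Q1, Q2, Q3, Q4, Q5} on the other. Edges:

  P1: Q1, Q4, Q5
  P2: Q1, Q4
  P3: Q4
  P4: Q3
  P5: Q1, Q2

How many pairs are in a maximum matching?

5

Unit-capacity flow: source→left, listed edges, right→sink; max matching = max flow.
Augmenting path P1→Q1 (+1); matched 1.
Augmenting path P2→Q4 (+1); matched 2.
Augmenting path P4→Q3 (+1); matched 3.
Augmenting path P5→Q2 (+1); matched 4.
Augmenting path P3→Q4→P2→Q1→P1→Q5 (+1); matched 5.
No augmenting path remains; maximum matching = 5.
König certificate: {P1, P2, P3, P4, P5} is a vertex cover of size 5 (every listed pair touches it), so no matching can be larger.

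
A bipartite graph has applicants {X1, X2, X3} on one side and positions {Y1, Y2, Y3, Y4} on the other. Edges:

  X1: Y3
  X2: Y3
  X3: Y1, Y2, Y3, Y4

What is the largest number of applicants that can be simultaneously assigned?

2

Unit-capacity flow: source→left, listed edges, right→sink; max matching = max flow.
Augmenting path X1→Y3 (+1); matched 1.
Augmenting path X3→Y1 (+1); matched 2.
No augmenting path remains; maximum matching = 2.
König certificate: {X3, Y3} is a vertex cover of size 2 (every listed pair touches it), so no matching can be larger.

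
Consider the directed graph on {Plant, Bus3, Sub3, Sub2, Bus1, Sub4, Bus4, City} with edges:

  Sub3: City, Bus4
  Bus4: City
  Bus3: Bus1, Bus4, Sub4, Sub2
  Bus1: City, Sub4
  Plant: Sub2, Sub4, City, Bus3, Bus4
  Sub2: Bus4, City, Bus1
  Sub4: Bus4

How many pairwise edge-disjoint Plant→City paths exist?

Assign every edge capacity 1; by Menger, the answer equals the max flow.
Path Plant→City (+1); total 1.
Path Plant→Sub2→City (+1); total 2.
Path Plant→Bus4→City (+1); total 3.
Path Plant→Bus3→Bus1→City (+1); total 4.
No residual Plant→City path; max flow = 4.
Certifying cut of size 4: {Bus4→City, Plant→Bus3, Plant→City, Plant→Sub2}.

4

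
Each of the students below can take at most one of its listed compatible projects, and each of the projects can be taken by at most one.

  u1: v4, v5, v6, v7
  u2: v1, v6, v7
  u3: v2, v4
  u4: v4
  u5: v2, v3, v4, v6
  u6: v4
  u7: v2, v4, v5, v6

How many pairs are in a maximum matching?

Unit-capacity flow: source→left, listed edges, right→sink; max matching = max flow.
Augmenting path u1→v4 (+1); matched 1.
Augmenting path u2→v1 (+1); matched 2.
Augmenting path u3→v2 (+1); matched 3.
Augmenting path u5→v3 (+1); matched 4.
Augmenting path u7→v5 (+1); matched 5.
Augmenting path u4→v4→u1→v6 (+1); matched 6.
No augmenting path remains; maximum matching = 6.
König certificate: {u1, u2, u3, u5, u7, v4} is a vertex cover of size 6 (every listed pair touches it), so no matching can be larger.

6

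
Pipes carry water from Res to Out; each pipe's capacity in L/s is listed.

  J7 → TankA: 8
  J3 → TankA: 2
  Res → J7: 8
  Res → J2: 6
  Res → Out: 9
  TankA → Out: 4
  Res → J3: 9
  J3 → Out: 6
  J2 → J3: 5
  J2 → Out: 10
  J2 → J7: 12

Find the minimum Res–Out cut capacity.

25

Augment Res→Out: bottleneck 9, flow now 9.
Augment Res→J2→Out: bottleneck 6, flow now 15.
Augment Res→J3→Out: bottleneck 6, flow now 21.
Augment Res→J3→TankA→Out: bottleneck 2, flow now 23.
Augment Res→J7→TankA→Out: bottleneck 2, flow now 25.
No augmenting path remains; maximum flow = 25.
By max-flow min-cut, the minimum cut capacity equals the max flow.
In the residual graph, reachable from Res: {Res, J3, J7, TankA}.
Min-cut edges: Res→J2 (6), Res→Out (9), J3→Out (6), TankA→Out (4); capacity 6 + 9 + 6 + 4 = 25.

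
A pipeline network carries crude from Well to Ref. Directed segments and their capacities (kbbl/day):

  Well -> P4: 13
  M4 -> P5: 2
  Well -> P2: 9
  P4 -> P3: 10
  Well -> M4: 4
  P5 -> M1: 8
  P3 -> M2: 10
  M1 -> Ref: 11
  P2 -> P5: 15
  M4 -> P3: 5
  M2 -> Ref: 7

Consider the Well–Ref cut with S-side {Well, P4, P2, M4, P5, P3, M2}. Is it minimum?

Yes — it is a minimum cut (capacity 15).

Given cut capacity: 8 + 7 = 15.
Augment Well→P4→P3→M2→Ref: bottleneck 7, flow now 7.
Augment Well→P2→P5→M1→Ref: bottleneck 8, flow now 15.
No augmenting path remains; maximum flow = 15.
Cut capacity 15 equals the max flow, so it is a minimum cut.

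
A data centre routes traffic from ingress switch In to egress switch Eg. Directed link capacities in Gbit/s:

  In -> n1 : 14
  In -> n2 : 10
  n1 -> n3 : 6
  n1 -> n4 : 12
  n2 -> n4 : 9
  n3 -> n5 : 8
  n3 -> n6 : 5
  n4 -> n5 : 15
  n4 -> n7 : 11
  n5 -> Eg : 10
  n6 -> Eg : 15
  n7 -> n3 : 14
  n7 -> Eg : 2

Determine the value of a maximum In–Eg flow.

17

Augment In→n1→n3→n5→Eg: bottleneck 6, flow now 6.
Augment In→n1→n4→n5→Eg: bottleneck 4, flow now 10.
Augment In→n1→n4→n7→Eg: bottleneck 2, flow now 12.
Augment In→n1→n4→n5→n3→n6→Eg: bottleneck 2, flow now 14. (uses reverse residual edge)
Augment In→n2→n4→n5→n3→n6→Eg: bottleneck 3, flow now 17. (uses reverse residual edge)
No augmenting path remains; maximum flow = 17.
In the residual graph, reachable from In: {In, n1, n2, n3, n4, n5, n7}.
Min-cut edges: n3→n6 (5), n5→Eg (10), n7→Eg (2); capacity 5 + 10 + 2 = 17.
This cut is saturated, so no flow can exceed 17.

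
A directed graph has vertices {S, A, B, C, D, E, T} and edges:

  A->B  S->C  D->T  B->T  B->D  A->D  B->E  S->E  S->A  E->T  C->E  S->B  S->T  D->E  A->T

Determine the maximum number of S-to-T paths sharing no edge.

Assign every edge capacity 1; by Menger, the answer equals the max flow.
Path S→T (+1); total 1.
Path S→A→T (+1); total 2.
Path S→B→T (+1); total 3.
Path S→E→T (+1); total 4.
No residual S→T path; max flow = 4.
Certifying cut of size 4: {E→T, S→A, S→B, S→T}.

4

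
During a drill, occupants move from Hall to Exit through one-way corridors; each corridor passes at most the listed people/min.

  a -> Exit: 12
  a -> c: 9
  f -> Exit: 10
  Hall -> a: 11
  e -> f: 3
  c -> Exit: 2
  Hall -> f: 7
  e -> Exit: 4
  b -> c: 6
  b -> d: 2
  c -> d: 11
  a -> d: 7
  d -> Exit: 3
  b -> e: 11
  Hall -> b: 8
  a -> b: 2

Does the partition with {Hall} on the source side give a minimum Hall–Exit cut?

Yes — it is a minimum cut (capacity 26).

Given cut capacity: 11 + 8 + 7 = 26.
Augment Hall→a→Exit: bottleneck 11, flow now 11.
Augment Hall→f→Exit: bottleneck 7, flow now 18.
Augment Hall→b→c→Exit: bottleneck 2, flow now 20.
Augment Hall→b→d→Exit: bottleneck 2, flow now 22.
Augment Hall→b→e→Exit: bottleneck 4, flow now 26.
No augmenting path remains; maximum flow = 26.
Cut capacity 26 equals the max flow, so it is a minimum cut.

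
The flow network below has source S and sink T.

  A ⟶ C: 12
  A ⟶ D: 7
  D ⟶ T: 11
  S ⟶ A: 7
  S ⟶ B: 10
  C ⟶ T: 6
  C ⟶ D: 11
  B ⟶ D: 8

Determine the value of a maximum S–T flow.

15

Augment S→A→C→T: bottleneck 6, flow now 6.
Augment S→A→D→T: bottleneck 1, flow now 7.
Augment S→B→D→T: bottleneck 8, flow now 15.
No augmenting path remains; maximum flow = 15.
In the residual graph, reachable from S: {S, B}.
Min-cut edges: S→A (7), B→D (8); capacity 7 + 8 = 15.
This cut is saturated, so no flow can exceed 15.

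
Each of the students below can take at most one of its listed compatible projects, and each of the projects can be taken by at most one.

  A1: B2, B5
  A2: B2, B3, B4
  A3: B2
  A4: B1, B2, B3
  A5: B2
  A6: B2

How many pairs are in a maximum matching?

Unit-capacity flow: source→left, listed edges, right→sink; max matching = max flow.
Augmenting path A1→B2 (+1); matched 1.
Augmenting path A2→B3 (+1); matched 2.
Augmenting path A4→B1 (+1); matched 3.
Augmenting path A3→B2→A1→B5 (+1); matched 4.
No augmenting path remains; maximum matching = 4.
König certificate: {A1, A2, A4, B2} is a vertex cover of size 4 (every listed pair touches it), so no matching can be larger.

4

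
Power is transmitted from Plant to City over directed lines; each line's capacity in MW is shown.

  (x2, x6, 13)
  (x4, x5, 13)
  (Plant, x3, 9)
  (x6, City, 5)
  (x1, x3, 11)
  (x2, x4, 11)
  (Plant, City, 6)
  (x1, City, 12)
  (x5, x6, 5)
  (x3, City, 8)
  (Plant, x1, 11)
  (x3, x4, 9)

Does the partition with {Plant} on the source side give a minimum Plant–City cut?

Given cut capacity: 11 + 9 + 6 = 26.
Augment Plant→City: bottleneck 6, flow now 6.
Augment Plant→x1→City: bottleneck 11, flow now 17.
Augment Plant→x3→City: bottleneck 8, flow now 25.
Augment Plant→x3→x4→x5→x6→City: bottleneck 1, flow now 26.
No augmenting path remains; maximum flow = 26.
Cut capacity 26 equals the max flow, so it is a minimum cut.

Yes — it is a minimum cut (capacity 26).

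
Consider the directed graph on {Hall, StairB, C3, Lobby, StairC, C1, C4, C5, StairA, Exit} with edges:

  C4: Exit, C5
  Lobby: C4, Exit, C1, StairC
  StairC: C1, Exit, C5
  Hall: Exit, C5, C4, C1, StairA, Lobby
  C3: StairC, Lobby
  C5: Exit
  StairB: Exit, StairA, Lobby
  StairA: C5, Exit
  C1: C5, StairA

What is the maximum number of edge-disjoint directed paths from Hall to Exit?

Assign every edge capacity 1; by Menger, the answer equals the max flow.
Path Hall→Exit (+1); total 1.
Path Hall→Lobby→Exit (+1); total 2.
Path Hall→C4→Exit (+1); total 3.
Path Hall→C5→Exit (+1); total 4.
Path Hall→StairA→Exit (+1); total 5.
No residual Hall→Exit path; max flow = 5.
Certifying cut of size 5: {C5→Exit, Hall→C4, Hall→Exit, Hall→Lobby, StairA→Exit}.

5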